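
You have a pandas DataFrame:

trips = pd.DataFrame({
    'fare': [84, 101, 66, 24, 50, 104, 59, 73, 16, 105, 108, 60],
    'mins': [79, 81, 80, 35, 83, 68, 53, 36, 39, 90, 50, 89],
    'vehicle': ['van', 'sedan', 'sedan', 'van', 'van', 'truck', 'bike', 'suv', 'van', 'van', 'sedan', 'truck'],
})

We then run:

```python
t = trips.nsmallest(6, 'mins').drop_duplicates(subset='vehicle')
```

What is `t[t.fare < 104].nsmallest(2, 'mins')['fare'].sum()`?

take 6 rows with smallest mins:
    fare  mins vehicle
3     24    35     van
7     73    36     suv
8     16    39     van
10   108    50   sedan
6     59    53    bike
5    104    68   truck
drop duplicate vehicle (keep=first):
    fare  mins vehicle
3     24    35     van
7     73    36     suv
10   108    50   sedan
6     59    53    bike
5    104    68   truck
filter rows where fare < 104:
   fare  mins vehicle
3    24    35     van
7    73    36     suv
6    59    53    bike
take 2 rows with smallest mins:
   fare  mins vehicle
3    24    35     van
7    73    36     suv
The sum of column 'fare' is 97.

97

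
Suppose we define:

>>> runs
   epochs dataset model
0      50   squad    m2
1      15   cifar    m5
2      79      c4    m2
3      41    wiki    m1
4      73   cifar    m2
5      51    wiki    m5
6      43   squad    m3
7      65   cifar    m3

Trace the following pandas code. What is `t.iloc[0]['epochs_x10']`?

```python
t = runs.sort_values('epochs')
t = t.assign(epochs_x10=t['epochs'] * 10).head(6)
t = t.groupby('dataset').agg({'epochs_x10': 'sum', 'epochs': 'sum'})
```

800

sort by epochs:
   epochs dataset model
1      15   cifar    m5
3      41    wiki    m1
6      43   squad    m3
0      50   squad    m2
5      51    wiki    m5
7      65   cifar    m3
4      73   cifar    m2
2      79      c4    m2
add column epochs_x10 = t['epochs'] * 10:
   epochs dataset model  epochs_x10
1      15   cifar    m5         150
3      41    wiki    m1         410
6      43   squad    m3         430
0      50   squad    m2         500
5      51    wiki    m5         510
7      65   cifar    m3         650
4      73   cifar    m2         730
2      79      c4    m2         790
take first 6 rows:
   epochs dataset model  epochs_x10
1      15   cifar    m5         150
3      41    wiki    m1         410
6      43   squad    m3         430
0      50   squad    m2         500
5      51    wiki    m5         510
7      65   cifar    m3         650
group by dataset: sum(epochs_x10), sum(epochs):
         epochs_x10  epochs
dataset                    
cifar           800      80
squad           930      93
wiki            920      92
Reading off the value at position 0, column 'epochs_x10', we get 800.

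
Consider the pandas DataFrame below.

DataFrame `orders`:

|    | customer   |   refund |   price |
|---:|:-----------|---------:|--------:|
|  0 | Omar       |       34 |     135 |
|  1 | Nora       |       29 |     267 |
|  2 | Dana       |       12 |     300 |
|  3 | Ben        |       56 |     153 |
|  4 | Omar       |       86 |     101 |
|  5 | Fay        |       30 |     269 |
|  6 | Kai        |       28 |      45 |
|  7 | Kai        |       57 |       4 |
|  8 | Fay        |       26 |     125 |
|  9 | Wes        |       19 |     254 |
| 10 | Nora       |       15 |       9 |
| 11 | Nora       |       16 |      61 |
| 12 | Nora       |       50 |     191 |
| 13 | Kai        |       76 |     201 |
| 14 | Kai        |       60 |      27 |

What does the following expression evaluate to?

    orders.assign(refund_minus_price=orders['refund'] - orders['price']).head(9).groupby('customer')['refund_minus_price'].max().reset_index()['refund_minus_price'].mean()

-114.0

add column refund_minus_price = orders['refund'] - orders['price']:
   customer  refund  price  refund_minus_price
0      Omar      34    135                -101
1      Nora      29    267                -238
2      Dana      12    300                -288
3       Ben      56    153                 -97
4      Omar      86    101                 -15
5       Fay      30    269                -239
6       Kai      28     45                 -17
7       Kai      57      4                  53
8       Fay      26    125                 -99
9       Wes      19    254                -235
10     Nora      15      9                   6
11     Nora      16     61                 -45
12     Nora      50    191                -141
13      Kai      76    201                -125
14      Kai      60     27                  33
take first 9 rows:
  customer  refund  price  refund_minus_price
0     Omar      34    135                -101
1     Nora      29    267                -238
2     Dana      12    300                -288
3      Ben      56    153                 -97
4     Omar      86    101                 -15
5      Fay      30    269                -239
6      Kai      28     45                 -17
7      Kai      57      4                  53
8      Fay      26    125                 -99
group by customer, max of refund_minus_price:
customer
Ben     -97
Dana   -288
Fay     -99
Kai      53
Nora   -238
Omar    -15
Name: refund_minus_price, dtype: int64
reset_index():
  customer  refund_minus_price
0      Ben                 -97
1     Dana                -288
2      Fay                 -99
3      Kai                  53
4     Nora                -238
5     Omar                 -15
mean of column 'refund_minus_price' → -114.0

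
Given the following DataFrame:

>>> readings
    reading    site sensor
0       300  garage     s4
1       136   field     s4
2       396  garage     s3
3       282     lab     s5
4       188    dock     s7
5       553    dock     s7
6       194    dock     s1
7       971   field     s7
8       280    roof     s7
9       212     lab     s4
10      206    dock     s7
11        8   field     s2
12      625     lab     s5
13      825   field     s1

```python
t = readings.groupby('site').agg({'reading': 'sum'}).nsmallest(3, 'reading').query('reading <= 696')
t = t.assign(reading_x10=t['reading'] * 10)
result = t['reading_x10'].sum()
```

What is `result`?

group by site, sum of reading:
        reading
site           
dock       1141
field      1940
garage      696
lab        1119
roof        280
take 3 rows with smallest reading:
        reading
site           
roof        280
garage      696
lab        1119
filter rows where reading <= 696:
        reading
site           
roof        280
garage      696
add column reading_x10 = t['reading'] * 10:
        reading  reading_x10
site                        
roof        280         2800
garage      696         6960
Then the sum of column 'reading_x10': 9760

9760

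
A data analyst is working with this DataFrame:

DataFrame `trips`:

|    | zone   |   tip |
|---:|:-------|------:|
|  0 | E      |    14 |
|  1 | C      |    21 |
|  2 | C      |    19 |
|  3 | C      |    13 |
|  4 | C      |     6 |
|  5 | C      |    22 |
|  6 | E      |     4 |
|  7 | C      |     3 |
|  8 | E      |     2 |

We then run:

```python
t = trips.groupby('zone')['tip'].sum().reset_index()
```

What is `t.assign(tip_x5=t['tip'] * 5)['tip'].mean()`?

group by zone, sum of tip:
zone
C    84
E    20
Name: tip, dtype: int64
reset_index():
  zone  tip
0    C   84
1    E   20
add column tip_x5 = t['tip'] * 5:
  zone  tip  tip_x5
0    C   84     420
1    E   20     100

52.0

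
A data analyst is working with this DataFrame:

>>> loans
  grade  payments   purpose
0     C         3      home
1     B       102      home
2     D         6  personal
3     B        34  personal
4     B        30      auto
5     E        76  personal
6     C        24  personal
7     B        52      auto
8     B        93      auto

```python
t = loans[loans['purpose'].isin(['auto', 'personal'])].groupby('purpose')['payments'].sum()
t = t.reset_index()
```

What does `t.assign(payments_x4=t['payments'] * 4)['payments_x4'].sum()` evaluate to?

1260

filter rows where purpose in ['auto', 'personal']:
  grade  payments   purpose
2     D         6  personal
3     B        34  personal
4     B        30      auto
5     E        76  personal
6     C        24  personal
7     B        52      auto
8     B        93      auto
group by purpose, sum of payments:
purpose
auto        175
personal    140
Name: payments, dtype: int64
reset_index():
    purpose  payments
0      auto       175
1  personal       140
add column payments_x4 = t['payments'] * 4:
    purpose  payments  payments_x4
0      auto       175          700
1  personal       140          560
Then the sum of column 'payments_x4': 1260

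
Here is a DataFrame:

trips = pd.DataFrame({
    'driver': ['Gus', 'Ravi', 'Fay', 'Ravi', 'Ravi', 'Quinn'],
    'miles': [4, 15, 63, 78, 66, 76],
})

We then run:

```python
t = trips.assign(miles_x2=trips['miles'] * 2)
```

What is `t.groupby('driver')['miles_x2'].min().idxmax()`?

add column miles_x2 = trips['miles'] * 2:
  driver  miles  miles_x2
0    Gus      4         8
1   Ravi     15        30
2    Fay     63       126
3   Ravi     78       156
4   Ravi     66       132
5  Quinn     76       152
group by driver, min of miles_x2:
driver
Fay      126
Gus        8
Quinn    152
Ravi      30
Name: miles_x2, dtype: int64
Reading off the label with the largest value, we get Quinn.

Quinn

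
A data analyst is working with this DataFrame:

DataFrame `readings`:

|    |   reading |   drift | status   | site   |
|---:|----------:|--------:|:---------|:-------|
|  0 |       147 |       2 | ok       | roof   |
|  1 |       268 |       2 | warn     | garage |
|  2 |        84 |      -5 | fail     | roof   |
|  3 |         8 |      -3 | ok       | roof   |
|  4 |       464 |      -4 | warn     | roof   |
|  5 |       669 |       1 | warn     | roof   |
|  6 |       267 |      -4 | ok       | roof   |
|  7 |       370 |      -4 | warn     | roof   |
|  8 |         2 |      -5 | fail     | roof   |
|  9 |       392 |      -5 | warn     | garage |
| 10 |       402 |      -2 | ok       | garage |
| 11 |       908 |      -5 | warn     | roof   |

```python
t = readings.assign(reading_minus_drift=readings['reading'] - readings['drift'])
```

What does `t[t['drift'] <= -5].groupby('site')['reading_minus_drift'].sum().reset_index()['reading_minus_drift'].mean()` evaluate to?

add column reading_minus_drift = readings['reading'] - readings['drift']:
    reading  drift status    site  reading_minus_drift
0       147      2     ok    roof                  145
1       268      2   warn  garage                  266
2        84     -5   fail    roof                   89
3         8     -3     ok    roof                   11
4       464     -4   warn    roof                  468
5       669      1   warn    roof                  668
6       267     -4     ok    roof                  271
7       370     -4   warn    roof                  374
8         2     -5   fail    roof                    7
9       392     -5   warn  garage                  397
10      402     -2     ok  garage                  404
11      908     -5   warn    roof                  913
filter rows where drift <= -5:
    reading  drift status    site  reading_minus_drift
2        84     -5   fail    roof                   89
8         2     -5   fail    roof                    7
9       392     -5   warn  garage                  397
11      908     -5   warn    roof                  913
group by site, sum of reading_minus_drift:
site
garage     397
roof      1009
Name: reading_minus_drift, dtype: int64
reset_index():
     site  reading_minus_drift
0  garage                  397
1    roof                 1009
mean of column 'reading_minus_drift' → 703.0

703.0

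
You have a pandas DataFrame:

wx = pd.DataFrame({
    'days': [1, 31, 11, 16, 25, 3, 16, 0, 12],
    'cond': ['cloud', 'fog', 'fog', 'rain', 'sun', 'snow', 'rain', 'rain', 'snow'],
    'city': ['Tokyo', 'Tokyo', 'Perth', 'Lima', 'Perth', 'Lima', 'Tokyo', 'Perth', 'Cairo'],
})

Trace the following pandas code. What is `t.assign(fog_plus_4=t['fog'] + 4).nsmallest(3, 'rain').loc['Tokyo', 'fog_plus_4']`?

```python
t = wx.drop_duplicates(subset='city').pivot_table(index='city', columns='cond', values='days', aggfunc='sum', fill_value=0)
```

4

drop duplicate city (keep=first):
   days   cond   city
0     1  cloud  Tokyo
2    11    fog  Perth
3    16   rain   Lima
8    12   snow  Cairo
pivot: rows=city, cols=cond, sum(days):
cond   cloud  fog  rain  snow
city                         
Cairo      0    0     0    12
Lima       0    0    16     0
Perth      0   11     0     0
Tokyo      1    0     0     0
add column fog_plus_4 = t['fog'] + 4:
cond   cloud  fog  rain  snow  fog_plus_4
city                                     
Cairo      0    0     0    12           4
Lima       0    0    16     0           4
Perth      0   11     0     0          15
Tokyo      1    0     0     0           4
take 3 rows with smallest rain:
cond   cloud  fog  rain  snow  fog_plus_4
city                                     
Cairo      0    0     0    12           4
Perth      0   11     0     0          15
Tokyo      1    0     0     0           4
Taking the value at row 'Tokyo', column 'fog_plus_4' gives 4.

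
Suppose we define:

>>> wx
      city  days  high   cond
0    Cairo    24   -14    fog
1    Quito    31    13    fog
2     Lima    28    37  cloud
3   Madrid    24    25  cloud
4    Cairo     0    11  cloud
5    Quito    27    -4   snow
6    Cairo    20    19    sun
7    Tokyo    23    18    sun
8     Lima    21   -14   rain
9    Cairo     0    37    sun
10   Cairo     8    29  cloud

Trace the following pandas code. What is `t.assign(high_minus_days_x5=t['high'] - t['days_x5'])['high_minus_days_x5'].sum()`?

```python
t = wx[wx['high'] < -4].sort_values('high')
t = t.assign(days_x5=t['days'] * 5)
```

filter rows where high < -4:
    city  days  high  cond
0  Cairo    24   -14   fog
8   Lima    21   -14  rain
sort by high:
    city  days  high  cond
0  Cairo    24   -14   fog
8   Lima    21   -14  rain
add column days_x5 = t['days'] * 5:
    city  days  high  cond  days_x5
0  Cairo    24   -14   fog      120
8   Lima    21   -14  rain      105
add column high_minus_days_x5 = t['high'] - t['days_x5']:
    city  days  high  cond  days_x5  high_minus_days_x5
0  Cairo    24   -14   fog      120                -134
8   Lima    21   -14  rain      105                -119
Taking the sum of column 'high_minus_days_x5' gives -253.

-253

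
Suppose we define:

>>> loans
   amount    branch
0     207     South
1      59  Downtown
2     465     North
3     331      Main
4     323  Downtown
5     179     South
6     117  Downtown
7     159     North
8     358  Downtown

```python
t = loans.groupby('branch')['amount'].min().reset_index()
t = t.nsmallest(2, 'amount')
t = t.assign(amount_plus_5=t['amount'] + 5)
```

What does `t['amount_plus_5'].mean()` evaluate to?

group by branch, min of amount:
branch
Downtown     59
Main        331
North       159
South       179
Name: amount, dtype: int64
reset_index():
     branch  amount
0  Downtown      59
1      Main     331
2     North     159
3     South     179
take 2 rows with smallest amount:
     branch  amount
0  Downtown      59
2     North     159
add column amount_plus_5 = t['amount'] + 5:
     branch  amount  amount_plus_5
0  Downtown      59             64
2     North     159            164

114.0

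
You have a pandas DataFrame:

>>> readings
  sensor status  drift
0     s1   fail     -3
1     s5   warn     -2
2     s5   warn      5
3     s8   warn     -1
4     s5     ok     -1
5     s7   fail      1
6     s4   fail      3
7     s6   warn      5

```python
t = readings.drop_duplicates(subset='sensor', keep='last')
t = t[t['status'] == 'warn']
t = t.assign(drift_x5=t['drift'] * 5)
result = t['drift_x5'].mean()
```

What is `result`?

10.0

drop duplicate sensor (keep=last):
  sensor status  drift
0     s1   fail     -3
3     s8   warn     -1
4     s5     ok     -1
5     s7   fail      1
6     s4   fail      3
7     s6   warn      5
filter rows where status == 'warn':
  sensor status  drift
3     s8   warn     -1
7     s6   warn      5
add column drift_x5 = t['drift'] * 5:
  sensor status  drift  drift_x5
3     s8   warn     -1        -5
7     s6   warn      5        25
The mean of column 'drift_x5' is 10.0.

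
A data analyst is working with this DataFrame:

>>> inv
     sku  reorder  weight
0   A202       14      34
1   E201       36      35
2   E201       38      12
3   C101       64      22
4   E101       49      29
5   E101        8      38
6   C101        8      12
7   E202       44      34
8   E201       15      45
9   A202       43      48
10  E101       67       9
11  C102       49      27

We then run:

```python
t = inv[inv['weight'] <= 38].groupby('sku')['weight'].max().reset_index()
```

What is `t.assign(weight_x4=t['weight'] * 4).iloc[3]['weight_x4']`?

152

filter rows where weight <= 38:
     sku  reorder  weight
0   A202       14      34
1   E201       36      35
2   E201       38      12
3   C101       64      22
4   E101       49      29
5   E101        8      38
6   C101        8      12
7   E202       44      34
10  E101       67       9
11  C102       49      27
group by sku, max of weight:
sku
A202    34
C101    22
C102    27
E101    38
E201    35
E202    34
Name: weight, dtype: int64
reset_index():
    sku  weight
0  A202      34
1  C101      22
2  C102      27
3  E101      38
4  E201      35
5  E202      34
add column weight_x4 = t['weight'] * 4:
    sku  weight  weight_x4
0  A202      34        136
1  C101      22         88
2  C102      27        108
3  E101      38        152
4  E201      35        140
5  E202      34        136
Then the value at position 3, column 'weight_x4': 152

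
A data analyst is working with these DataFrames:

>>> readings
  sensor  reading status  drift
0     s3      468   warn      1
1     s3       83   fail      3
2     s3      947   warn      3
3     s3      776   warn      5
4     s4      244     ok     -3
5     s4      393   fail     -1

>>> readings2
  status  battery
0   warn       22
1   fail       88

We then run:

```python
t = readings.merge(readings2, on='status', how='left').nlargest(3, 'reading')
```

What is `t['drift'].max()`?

5

merge on 'status' (how='left') → 6 rows:
  sensor  reading status  drift  battery
0     s3      468   warn      1     22.0
1     s3       83   fail      3     88.0
2     s3      947   warn      3     22.0
3     s3      776   warn      5     22.0
4     s4      244     ok     -3      NaN
5     s4      393   fail     -1     88.0
take 3 rows with largest reading:
  sensor  reading status  drift  battery
2     s3      947   warn      3     22.0
3     s3      776   warn      5     22.0
0     s3      468   warn      1     22.0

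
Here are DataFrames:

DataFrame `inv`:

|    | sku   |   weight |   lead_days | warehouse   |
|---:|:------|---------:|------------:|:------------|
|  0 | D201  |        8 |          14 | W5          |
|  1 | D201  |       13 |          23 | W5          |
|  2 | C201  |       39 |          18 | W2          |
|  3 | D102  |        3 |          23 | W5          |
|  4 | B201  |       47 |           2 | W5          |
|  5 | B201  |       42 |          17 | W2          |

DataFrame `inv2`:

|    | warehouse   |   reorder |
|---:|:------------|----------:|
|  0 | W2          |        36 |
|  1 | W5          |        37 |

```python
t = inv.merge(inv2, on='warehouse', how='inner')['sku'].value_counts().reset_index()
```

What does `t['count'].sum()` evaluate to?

merge on 'warehouse' (how='inner') → 6 rows:
    sku  weight  lead_days warehouse  reorder
0  D201       8         14        W5       37
1  D201      13         23        W5       37
2  C201      39         18        W2       36
3  D102       3         23        W5       37
4  B201      47          2        W5       37
5  B201      42         17        W2       36
value_counts of sku:
sku
D201    2
B201    2
C201    1
D102    1
Name: count, dtype: int64
reset_index():
    sku  count
0  D201      2
1  B201      2
2  C201      1
3  D102      1
Reading off the sum of column 'count', we get 6.

6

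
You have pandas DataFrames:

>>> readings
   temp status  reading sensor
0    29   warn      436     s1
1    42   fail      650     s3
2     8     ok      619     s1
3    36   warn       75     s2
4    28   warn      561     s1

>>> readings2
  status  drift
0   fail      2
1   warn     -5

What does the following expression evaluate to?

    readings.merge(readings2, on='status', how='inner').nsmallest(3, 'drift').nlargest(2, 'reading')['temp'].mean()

merge on 'status' (how='inner') → 4 rows:
   temp status  reading sensor  drift
0    29   warn      436     s1     -5
1    42   fail      650     s3      2
2    36   warn       75     s2     -5
3    28   warn      561     s1     -5
take 3 rows with smallest drift:
   temp status  reading sensor  drift
0    29   warn      436     s1     -5
2    36   warn       75     s2     -5
3    28   warn      561     s1     -5
take 2 rows with largest reading:
   temp status  reading sensor  drift
3    28   warn      561     s1     -5
0    29   warn      436     s1     -5

28.5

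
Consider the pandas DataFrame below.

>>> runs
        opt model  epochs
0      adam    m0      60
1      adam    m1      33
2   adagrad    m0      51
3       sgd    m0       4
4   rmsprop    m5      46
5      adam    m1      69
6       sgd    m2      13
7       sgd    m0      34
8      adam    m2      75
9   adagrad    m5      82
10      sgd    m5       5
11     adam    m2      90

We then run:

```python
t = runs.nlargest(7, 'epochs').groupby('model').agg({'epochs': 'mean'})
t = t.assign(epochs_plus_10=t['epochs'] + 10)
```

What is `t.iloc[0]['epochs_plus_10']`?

65.5

take 7 rows with largest epochs:
        opt model  epochs
11     adam    m2      90
9   adagrad    m5      82
8      adam    m2      75
5      adam    m1      69
0      adam    m0      60
2   adagrad    m0      51
4   rmsprop    m5      46
group by model, mean of epochs:
       epochs
model        
m0       55.5
m1       69.0
m2       82.5
m5       64.0
add column epochs_plus_10 = t['epochs'] + 10:
       epochs  epochs_plus_10
model                        
m0       55.5            65.5
m1       69.0            79.0
m2       82.5            92.5
m5       64.0            74.0
Reading off the value at position 0, column 'epochs_plus_10', we get 65.5.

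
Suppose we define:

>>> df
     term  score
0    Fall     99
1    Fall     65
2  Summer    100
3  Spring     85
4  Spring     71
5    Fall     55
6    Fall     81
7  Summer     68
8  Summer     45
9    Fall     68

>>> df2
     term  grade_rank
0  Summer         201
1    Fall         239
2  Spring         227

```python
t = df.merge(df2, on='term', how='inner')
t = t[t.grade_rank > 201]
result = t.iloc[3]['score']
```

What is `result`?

merge on 'term' (how='inner') → 10 rows:
     term  score  grade_rank
0    Fall     99         239
1    Fall     65         239
2  Summer    100         201
3  Spring     85         227
4  Spring     71         227
5    Fall     55         239
6    Fall     81         239
7  Summer     68         201
8  Summer     45         201
9    Fall     68         239
filter rows where grade_rank > 201:
     term  score  grade_rank
0    Fall     99         239
1    Fall     65         239
3  Spring     85         227
4  Spring     71         227
5    Fall     55         239
6    Fall     81         239
9    Fall     68         239

71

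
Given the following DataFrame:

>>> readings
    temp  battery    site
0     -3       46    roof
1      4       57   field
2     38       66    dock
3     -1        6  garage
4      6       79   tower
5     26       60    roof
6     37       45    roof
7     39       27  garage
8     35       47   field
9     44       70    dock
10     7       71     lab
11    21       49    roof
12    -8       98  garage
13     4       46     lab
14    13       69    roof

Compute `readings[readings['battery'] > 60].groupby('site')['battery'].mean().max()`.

98.0

filter rows where battery > 60:
    temp  battery    site
2     38       66    dock
4      6       79   tower
9     44       70    dock
10     7       71     lab
12    -8       98  garage
14    13       69    roof
group by site, mean of battery:
site
dock      68.0
garage    98.0
lab       71.0
roof      69.0
tower     79.0
Name: battery, dtype: float64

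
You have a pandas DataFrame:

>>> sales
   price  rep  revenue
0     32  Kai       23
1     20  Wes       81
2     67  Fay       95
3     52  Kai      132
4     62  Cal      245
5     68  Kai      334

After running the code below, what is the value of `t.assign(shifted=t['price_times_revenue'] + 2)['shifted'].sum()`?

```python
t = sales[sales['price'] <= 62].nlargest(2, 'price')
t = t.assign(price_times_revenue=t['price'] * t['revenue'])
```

filter rows where price <= 62:
   price  rep  revenue
0     32  Kai       23
1     20  Wes       81
3     52  Kai      132
4     62  Cal      245
take 2 rows with largest price:
   price  rep  revenue
4     62  Cal      245
3     52  Kai      132
add column price_times_revenue = t['price'] * t['revenue']:
   price  rep  revenue  price_times_revenue
4     62  Cal      245                15190
3     52  Kai      132                 6864
add column shifted = t['price_times_revenue'] + 2:
   price  rep  revenue  price_times_revenue  shifted
4     62  Cal      245                15190    15192
3     52  Kai      132                 6864     6866
So sum() = 22058.

22058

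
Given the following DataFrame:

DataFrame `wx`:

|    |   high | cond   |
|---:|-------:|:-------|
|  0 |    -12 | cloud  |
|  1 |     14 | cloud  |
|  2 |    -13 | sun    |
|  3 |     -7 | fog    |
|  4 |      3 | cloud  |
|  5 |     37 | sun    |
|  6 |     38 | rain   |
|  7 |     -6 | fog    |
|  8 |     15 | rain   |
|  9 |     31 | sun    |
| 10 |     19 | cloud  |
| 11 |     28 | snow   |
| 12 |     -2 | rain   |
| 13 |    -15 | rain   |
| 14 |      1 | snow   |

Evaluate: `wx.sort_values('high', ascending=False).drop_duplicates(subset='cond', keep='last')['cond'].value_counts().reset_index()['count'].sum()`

5

sort by high descending:
    high   cond
6     38   rain
5     37    sun
9     31    sun
11    28   snow
10    19  cloud
8     15   rain
1     14  cloud
4      3  cloud
14     1   snow
12    -2   rain
7     -6    fog
3     -7    fog
0    -12  cloud
2    -13    sun
13   -15   rain
drop duplicate cond (keep=last):
    high   cond
14     1   snow
3     -7    fog
0    -12  cloud
2    -13    sun
13   -15   rain
value_counts of cond:
cond
snow     1
fog      1
cloud    1
sun      1
rain     1
Name: count, dtype: int64
reset_index():
    cond  count
0   snow      1
1    fog      1
2  cloud      1
3    sun      1
4   rain      1
sum of column 'count' → 5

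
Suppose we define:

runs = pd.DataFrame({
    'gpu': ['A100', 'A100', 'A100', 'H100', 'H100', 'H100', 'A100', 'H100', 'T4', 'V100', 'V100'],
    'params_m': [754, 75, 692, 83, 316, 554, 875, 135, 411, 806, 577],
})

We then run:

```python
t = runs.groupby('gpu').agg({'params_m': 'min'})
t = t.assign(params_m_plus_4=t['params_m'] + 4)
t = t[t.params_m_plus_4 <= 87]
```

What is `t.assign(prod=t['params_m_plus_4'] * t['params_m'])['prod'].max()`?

group by gpu, min of params_m:
      params_m
gpu           
A100        75
H100        83
T4         411
V100       577
add column params_m_plus_4 = t['params_m'] + 4:
      params_m  params_m_plus_4
gpu                            
A100        75               79
H100        83               87
T4         411              415
V100       577              581
filter rows where params_m_plus_4 <= 87:
      params_m  params_m_plus_4
gpu                            
A100        75               79
H100        83               87
add column prod = t['params_m_plus_4'] * t['params_m']:
      params_m  params_m_plus_4  prod
gpu                                  
A100        75               79  5925
H100        83               87  7221
So max() = 7221.

7221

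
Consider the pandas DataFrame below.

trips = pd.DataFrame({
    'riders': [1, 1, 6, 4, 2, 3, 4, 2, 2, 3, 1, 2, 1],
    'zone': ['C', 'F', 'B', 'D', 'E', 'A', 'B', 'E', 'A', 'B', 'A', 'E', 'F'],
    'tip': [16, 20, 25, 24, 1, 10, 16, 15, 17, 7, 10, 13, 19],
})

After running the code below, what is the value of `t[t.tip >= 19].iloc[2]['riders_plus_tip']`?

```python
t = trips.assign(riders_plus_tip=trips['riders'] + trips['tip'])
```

28

add column riders_plus_tip = trips['riders'] + trips['tip']:
    riders zone  tip  riders_plus_tip
0        1    C   16               17
1        1    F   20               21
2        6    B   25               31
3        4    D   24               28
4        2    E    1                3
5        3    A   10               13
6        4    B   16               20
7        2    E   15               17
8        2    A   17               19
9        3    B    7               10
10       1    A   10               11
11       2    E   13               15
12       1    F   19               20
filter rows where tip >= 19:
    riders zone  tip  riders_plus_tip
1        1    F   20               21
2        6    B   25               31
3        4    D   24               28
12       1    F   19               20
Hence 28.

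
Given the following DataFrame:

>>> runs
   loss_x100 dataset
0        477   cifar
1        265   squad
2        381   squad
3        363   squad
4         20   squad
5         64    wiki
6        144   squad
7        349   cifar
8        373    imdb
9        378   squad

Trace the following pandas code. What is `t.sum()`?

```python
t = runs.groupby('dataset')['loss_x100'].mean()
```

1108.5

group by dataset, mean of loss_x100:
dataset
cifar    413.0
imdb     373.0
squad    258.5
wiki      64.0
Name: loss_x100, dtype: float64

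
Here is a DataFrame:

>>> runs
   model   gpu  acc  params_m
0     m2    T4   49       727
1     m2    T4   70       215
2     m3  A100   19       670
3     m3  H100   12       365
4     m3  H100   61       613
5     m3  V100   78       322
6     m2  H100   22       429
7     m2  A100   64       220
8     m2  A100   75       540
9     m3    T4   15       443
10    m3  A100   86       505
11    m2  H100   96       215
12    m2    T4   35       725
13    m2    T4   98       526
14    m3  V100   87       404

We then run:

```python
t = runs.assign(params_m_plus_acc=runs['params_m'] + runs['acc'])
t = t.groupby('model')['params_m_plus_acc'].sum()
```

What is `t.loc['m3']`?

add column params_m_plus_acc = runs['params_m'] + runs['acc']:
   model   gpu  acc  params_m  params_m_plus_acc
0     m2    T4   49       727                776
1     m2    T4   70       215                285
2     m3  A100   19       670                689
3     m3  H100   12       365                377
4     m3  H100   61       613                674
5     m3  V100   78       322                400
6     m2  H100   22       429                451
7     m2  A100   64       220                284
8     m2  A100   75       540                615
9     m3    T4   15       443                458
10    m3  A100   86       505                591
11    m2  H100   96       215                311
12    m2    T4   35       725                760
13    m2    T4   98       526                624
14    m3  V100   87       404                491
group by model, sum of params_m_plus_acc:
model
m2    4106
m3    3680
Name: params_m_plus_acc, dtype: int64
Finally, value at index 'm3' = 3680.

3680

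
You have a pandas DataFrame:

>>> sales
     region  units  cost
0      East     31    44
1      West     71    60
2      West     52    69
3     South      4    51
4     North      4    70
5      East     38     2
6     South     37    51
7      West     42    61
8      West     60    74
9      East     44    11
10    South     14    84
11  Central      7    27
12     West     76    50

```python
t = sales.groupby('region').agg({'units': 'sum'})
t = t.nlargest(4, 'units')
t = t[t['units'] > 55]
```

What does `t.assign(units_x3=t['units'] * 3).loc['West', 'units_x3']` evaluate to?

group by region, sum of units:
         units
region        
Central      7
East       113
North        4
South       55
West       301
take 4 rows with largest units:
         units
region        
West       301
East       113
South       55
Central      7
filter rows where units > 55:
        units
region       
West      301
East      113
add column units_x3 = t['units'] * 3:
        units  units_x3
region                 
West      301       903
East      113       339
Taking the value at row 'West', column 'units_x3' gives 903.

903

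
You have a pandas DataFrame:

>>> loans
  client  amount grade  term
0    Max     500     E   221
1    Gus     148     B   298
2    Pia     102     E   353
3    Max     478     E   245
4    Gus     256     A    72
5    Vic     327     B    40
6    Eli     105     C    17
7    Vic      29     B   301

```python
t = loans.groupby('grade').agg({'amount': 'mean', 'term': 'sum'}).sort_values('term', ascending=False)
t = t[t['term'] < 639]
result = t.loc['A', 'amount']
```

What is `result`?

group by grade: mean(amount), sum(term):
       amount  term
grade              
A       256.0    72
B       168.0   639
C       105.0    17
E       360.0   819
sort by term descending:
       amount  term
grade              
E       360.0   819
B       168.0   639
A       256.0    72
C       105.0    17
filter rows where term < 639:
       amount  term
grade              
A       256.0    72
C       105.0    17
Then the value at row 'A', column 'amount': 256.0

256.0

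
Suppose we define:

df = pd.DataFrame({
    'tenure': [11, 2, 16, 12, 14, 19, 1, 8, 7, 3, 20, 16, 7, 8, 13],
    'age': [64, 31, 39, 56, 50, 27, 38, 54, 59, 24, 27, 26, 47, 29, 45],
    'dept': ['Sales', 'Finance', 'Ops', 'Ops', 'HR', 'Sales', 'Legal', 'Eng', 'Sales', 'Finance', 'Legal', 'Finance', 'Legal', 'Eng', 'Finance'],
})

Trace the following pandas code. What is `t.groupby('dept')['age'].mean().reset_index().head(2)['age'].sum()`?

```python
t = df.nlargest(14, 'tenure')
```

73.0

take 14 rows with largest tenure:
    tenure  age     dept
10      20   27    Legal
5       19   27    Sales
2       16   39      Ops
11      16   26  Finance
4       14   50       HR
14      13   45  Finance
3       12   56      Ops
0       11   64    Sales
7        8   54      Eng
13       8   29      Eng
8        7   59    Sales
12       7   47    Legal
9        3   24  Finance
1        2   31  Finance
group by dept, mean of age:
dept
Eng        41.5
Finance    31.5
HR         50.0
Legal      37.0
Ops        47.5
Sales      50.0
Name: age, dtype: float64
reset_index():
      dept   age
0      Eng  41.5
1  Finance  31.5
2       HR  50.0
3    Legal  37.0
4      Ops  47.5
5    Sales  50.0
take first 2 rows:
      dept   age
0      Eng  41.5
1  Finance  31.5
Finally, sum of column 'age' = 73.0.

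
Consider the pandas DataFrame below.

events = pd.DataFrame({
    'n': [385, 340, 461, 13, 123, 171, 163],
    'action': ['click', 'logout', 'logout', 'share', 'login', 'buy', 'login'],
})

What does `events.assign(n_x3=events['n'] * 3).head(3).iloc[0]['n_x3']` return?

1155

add column n_x3 = events['n'] * 3:
     n  action  n_x3
0  385   click  1155
1  340  logout  1020
2  461  logout  1383
3   13   share    39
4  123   login   369
5  171     buy   513
6  163   login   489
take first 3 rows:
     n  action  n_x3
0  385   click  1155
1  340  logout  1020
2  461  logout  1383
Then the value at position 0, column 'n_x3': 1155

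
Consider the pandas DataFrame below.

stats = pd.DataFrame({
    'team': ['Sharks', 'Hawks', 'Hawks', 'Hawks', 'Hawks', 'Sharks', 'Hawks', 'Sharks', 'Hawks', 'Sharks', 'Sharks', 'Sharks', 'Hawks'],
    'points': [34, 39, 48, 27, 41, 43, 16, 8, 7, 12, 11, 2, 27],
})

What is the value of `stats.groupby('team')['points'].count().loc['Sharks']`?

6

group by team, count of points:
team
Hawks     7
Sharks    6
Name: points, dtype: int64
value at index 'Sharks' → 6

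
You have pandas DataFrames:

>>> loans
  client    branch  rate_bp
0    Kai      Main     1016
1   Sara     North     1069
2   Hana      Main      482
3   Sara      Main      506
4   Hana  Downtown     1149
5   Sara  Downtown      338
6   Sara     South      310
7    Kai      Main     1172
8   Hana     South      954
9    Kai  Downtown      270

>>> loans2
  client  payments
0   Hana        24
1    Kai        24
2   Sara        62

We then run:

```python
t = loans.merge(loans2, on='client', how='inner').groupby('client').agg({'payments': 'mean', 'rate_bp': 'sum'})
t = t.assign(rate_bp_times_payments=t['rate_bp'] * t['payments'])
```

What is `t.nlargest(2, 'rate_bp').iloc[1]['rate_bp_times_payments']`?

58992.0

merge on 'client' (how='inner') → 10 rows:
  client    branch  rate_bp  payments
0    Kai      Main     1016        24
1   Sara     North     1069        62
2   Hana      Main      482        24
3   Sara      Main      506        62
4   Hana  Downtown     1149        24
5   Sara  Downtown      338        62
6   Sara     South      310        62
7    Kai      Main     1172        24
8   Hana     South      954        24
9    Kai  Downtown      270        24
group by client: mean(payments), sum(rate_bp):
        payments  rate_bp
client                   
Hana        24.0     2585
Kai         24.0     2458
Sara        62.0     2223
add column rate_bp_times_payments = t['rate_bp'] * t['payments']:
        payments  rate_bp  rate_bp_times_payments
client                                           
Hana        24.0     2585                 62040.0
Kai         24.0     2458                 58992.0
Sara        62.0     2223                137826.0
take 2 rows with largest rate_bp:
        payments  rate_bp  rate_bp_times_payments
client                                           
Hana        24.0     2585                 62040.0
Kai         24.0     2458                 58992.0
Reading off the value at position 1, column 'rate_bp_times_payments', we get 58992.0.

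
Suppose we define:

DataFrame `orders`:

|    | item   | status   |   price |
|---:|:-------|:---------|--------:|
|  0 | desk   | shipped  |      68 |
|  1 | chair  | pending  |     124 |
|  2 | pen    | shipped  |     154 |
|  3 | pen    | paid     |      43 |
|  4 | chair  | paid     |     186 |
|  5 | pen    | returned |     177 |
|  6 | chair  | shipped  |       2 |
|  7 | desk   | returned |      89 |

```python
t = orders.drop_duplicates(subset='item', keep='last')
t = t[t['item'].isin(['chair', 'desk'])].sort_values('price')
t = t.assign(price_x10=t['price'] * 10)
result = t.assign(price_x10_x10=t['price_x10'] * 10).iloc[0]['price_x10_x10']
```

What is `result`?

200

drop duplicate item (keep=last):
    item    status  price
5    pen  returned    177
6  chair   shipped      2
7   desk  returned     89
filter rows where item in ['chair', 'desk']:
    item    status  price
6  chair   shipped      2
7   desk  returned     89
sort by price:
    item    status  price
6  chair   shipped      2
7   desk  returned     89
add column price_x10 = t['price'] * 10:
    item    status  price  price_x10
6  chair   shipped      2         20
7   desk  returned     89        890
add column price_x10_x10 = t['price_x10'] * 10:
    item    status  price  price_x10  price_x10_x10
6  chair   shipped      2         20            200
7   desk  returned     89        890           8900
Finally, value at position 0, column 'price_x10_x10' = 200.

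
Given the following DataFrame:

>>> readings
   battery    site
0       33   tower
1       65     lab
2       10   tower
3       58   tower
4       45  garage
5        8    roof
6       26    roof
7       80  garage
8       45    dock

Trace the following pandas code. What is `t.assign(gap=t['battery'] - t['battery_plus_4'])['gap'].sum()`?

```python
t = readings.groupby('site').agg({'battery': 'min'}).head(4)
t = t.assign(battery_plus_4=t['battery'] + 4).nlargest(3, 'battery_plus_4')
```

-12

group by site, min of battery:
        battery
site           
dock         45
garage       45
lab          65
roof          8
tower        10
take first 4 rows:
        battery
site           
dock         45
garage       45
lab          65
roof          8
add column battery_plus_4 = t['battery'] + 4:
        battery  battery_plus_4
site                           
dock         45              49
garage       45              49
lab          65              69
roof          8              12
take 3 rows with largest battery_plus_4:
        battery  battery_plus_4
site                           
lab          65              69
dock         45              49
garage       45              49
add column gap = t['battery'] - t['battery_plus_4']:
        battery  battery_plus_4  gap
site                                
lab          65              69   -4
dock         45              49   -4
garage       45              49   -4
So sum() = -12.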